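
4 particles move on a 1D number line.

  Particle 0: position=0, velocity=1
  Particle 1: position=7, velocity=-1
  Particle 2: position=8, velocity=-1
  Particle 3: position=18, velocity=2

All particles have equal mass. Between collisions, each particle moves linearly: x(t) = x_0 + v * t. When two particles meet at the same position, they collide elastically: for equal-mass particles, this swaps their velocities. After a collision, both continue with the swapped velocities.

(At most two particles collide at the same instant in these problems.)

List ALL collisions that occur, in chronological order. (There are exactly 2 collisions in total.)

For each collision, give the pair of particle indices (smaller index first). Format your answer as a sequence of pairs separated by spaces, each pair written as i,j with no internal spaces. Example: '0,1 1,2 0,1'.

Answer: 0,1 1,2

Derivation:
Collision at t=7/2: particles 0 and 1 swap velocities; positions: p0=7/2 p1=7/2 p2=9/2 p3=25; velocities now: v0=-1 v1=1 v2=-1 v3=2
Collision at t=4: particles 1 and 2 swap velocities; positions: p0=3 p1=4 p2=4 p3=26; velocities now: v0=-1 v1=-1 v2=1 v3=2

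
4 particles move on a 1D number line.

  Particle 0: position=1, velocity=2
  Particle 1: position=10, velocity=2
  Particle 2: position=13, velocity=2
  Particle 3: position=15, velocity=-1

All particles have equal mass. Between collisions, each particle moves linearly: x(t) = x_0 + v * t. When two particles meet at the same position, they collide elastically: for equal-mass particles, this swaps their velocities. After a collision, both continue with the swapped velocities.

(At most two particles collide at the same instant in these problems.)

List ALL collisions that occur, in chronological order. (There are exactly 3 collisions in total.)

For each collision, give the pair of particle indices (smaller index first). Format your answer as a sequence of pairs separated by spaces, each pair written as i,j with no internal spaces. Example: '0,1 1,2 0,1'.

Answer: 2,3 1,2 0,1

Derivation:
Collision at t=2/3: particles 2 and 3 swap velocities; positions: p0=7/3 p1=34/3 p2=43/3 p3=43/3; velocities now: v0=2 v1=2 v2=-1 v3=2
Collision at t=5/3: particles 1 and 2 swap velocities; positions: p0=13/3 p1=40/3 p2=40/3 p3=49/3; velocities now: v0=2 v1=-1 v2=2 v3=2
Collision at t=14/3: particles 0 and 1 swap velocities; positions: p0=31/3 p1=31/3 p2=58/3 p3=67/3; velocities now: v0=-1 v1=2 v2=2 v3=2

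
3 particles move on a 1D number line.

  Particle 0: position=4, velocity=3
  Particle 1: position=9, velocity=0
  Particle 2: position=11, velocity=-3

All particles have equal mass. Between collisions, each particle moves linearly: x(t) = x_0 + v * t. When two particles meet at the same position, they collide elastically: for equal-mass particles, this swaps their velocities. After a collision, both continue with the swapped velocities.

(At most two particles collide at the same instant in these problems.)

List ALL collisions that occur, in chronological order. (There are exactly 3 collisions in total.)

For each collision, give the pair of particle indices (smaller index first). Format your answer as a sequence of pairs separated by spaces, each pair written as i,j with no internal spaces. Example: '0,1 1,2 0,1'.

Answer: 1,2 0,1 1,2

Derivation:
Collision at t=2/3: particles 1 and 2 swap velocities; positions: p0=6 p1=9 p2=9; velocities now: v0=3 v1=-3 v2=0
Collision at t=7/6: particles 0 and 1 swap velocities; positions: p0=15/2 p1=15/2 p2=9; velocities now: v0=-3 v1=3 v2=0
Collision at t=5/3: particles 1 and 2 swap velocities; positions: p0=6 p1=9 p2=9; velocities now: v0=-3 v1=0 v2=3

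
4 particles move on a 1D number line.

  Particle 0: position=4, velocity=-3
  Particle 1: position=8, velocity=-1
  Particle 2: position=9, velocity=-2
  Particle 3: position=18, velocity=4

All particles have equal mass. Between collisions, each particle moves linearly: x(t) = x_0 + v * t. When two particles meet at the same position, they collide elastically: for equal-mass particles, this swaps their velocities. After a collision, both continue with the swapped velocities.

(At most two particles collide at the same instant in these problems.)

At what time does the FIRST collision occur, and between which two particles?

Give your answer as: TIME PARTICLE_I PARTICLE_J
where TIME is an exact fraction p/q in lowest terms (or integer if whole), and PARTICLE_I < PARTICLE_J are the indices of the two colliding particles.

Answer: 1 1 2

Derivation:
Pair (0,1): pos 4,8 vel -3,-1 -> not approaching (rel speed -2 <= 0)
Pair (1,2): pos 8,9 vel -1,-2 -> gap=1, closing at 1/unit, collide at t=1
Pair (2,3): pos 9,18 vel -2,4 -> not approaching (rel speed -6 <= 0)
Earliest collision: t=1 between 1 and 2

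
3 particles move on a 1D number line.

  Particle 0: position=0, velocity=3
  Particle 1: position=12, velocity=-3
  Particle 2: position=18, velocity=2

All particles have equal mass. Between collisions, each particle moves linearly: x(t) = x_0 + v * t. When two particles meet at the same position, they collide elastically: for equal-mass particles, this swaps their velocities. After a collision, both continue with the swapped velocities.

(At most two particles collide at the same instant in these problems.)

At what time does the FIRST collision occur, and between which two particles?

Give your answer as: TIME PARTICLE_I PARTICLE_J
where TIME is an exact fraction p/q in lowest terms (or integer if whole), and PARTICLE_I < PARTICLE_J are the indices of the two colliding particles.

Pair (0,1): pos 0,12 vel 3,-3 -> gap=12, closing at 6/unit, collide at t=2
Pair (1,2): pos 12,18 vel -3,2 -> not approaching (rel speed -5 <= 0)
Earliest collision: t=2 between 0 and 1

Answer: 2 0 1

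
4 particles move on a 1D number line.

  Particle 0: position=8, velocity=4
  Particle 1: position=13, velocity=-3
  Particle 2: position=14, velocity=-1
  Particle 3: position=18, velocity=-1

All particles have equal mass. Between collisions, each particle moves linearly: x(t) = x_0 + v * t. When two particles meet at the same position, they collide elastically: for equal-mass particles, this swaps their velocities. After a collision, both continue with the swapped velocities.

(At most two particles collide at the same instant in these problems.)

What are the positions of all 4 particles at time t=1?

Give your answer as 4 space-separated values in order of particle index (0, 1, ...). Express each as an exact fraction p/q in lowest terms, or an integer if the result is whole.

Answer: 10 12 13 17

Derivation:
Collision at t=5/7: particles 0 and 1 swap velocities; positions: p0=76/7 p1=76/7 p2=93/7 p3=121/7; velocities now: v0=-3 v1=4 v2=-1 v3=-1
Advance to t=1 (no further collisions before then); velocities: v0=-3 v1=4 v2=-1 v3=-1; positions = 10 12 13 17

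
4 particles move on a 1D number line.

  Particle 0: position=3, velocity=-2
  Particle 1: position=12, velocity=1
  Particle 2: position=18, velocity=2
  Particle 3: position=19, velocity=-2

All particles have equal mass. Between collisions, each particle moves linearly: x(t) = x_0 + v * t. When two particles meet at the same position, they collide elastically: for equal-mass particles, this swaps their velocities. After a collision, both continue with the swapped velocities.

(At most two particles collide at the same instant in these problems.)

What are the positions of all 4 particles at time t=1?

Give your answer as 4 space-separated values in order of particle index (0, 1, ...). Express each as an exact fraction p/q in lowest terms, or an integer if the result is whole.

Answer: 1 13 17 20

Derivation:
Collision at t=1/4: particles 2 and 3 swap velocities; positions: p0=5/2 p1=49/4 p2=37/2 p3=37/2; velocities now: v0=-2 v1=1 v2=-2 v3=2
Advance to t=1 (no further collisions before then); velocities: v0=-2 v1=1 v2=-2 v3=2; positions = 1 13 17 20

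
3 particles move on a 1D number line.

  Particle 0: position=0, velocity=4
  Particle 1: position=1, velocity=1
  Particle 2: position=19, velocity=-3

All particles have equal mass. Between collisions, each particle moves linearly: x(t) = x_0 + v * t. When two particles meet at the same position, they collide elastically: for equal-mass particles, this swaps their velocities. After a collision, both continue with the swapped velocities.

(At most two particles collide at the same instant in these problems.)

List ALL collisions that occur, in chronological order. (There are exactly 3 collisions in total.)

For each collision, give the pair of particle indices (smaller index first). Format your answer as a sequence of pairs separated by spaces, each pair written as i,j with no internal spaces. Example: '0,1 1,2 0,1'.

Collision at t=1/3: particles 0 and 1 swap velocities; positions: p0=4/3 p1=4/3 p2=18; velocities now: v0=1 v1=4 v2=-3
Collision at t=19/7: particles 1 and 2 swap velocities; positions: p0=26/7 p1=76/7 p2=76/7; velocities now: v0=1 v1=-3 v2=4
Collision at t=9/2: particles 0 and 1 swap velocities; positions: p0=11/2 p1=11/2 p2=18; velocities now: v0=-3 v1=1 v2=4

Answer: 0,1 1,2 0,1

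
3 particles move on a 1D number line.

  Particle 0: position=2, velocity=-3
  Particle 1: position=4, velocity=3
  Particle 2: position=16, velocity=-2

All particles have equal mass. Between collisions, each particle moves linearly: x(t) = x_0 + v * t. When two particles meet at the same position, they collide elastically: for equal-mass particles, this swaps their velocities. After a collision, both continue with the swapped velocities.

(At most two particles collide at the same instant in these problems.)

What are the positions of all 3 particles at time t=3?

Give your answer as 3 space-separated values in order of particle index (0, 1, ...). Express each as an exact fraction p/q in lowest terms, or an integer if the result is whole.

Collision at t=12/5: particles 1 and 2 swap velocities; positions: p0=-26/5 p1=56/5 p2=56/5; velocities now: v0=-3 v1=-2 v2=3
Advance to t=3 (no further collisions before then); velocities: v0=-3 v1=-2 v2=3; positions = -7 10 13

Answer: -7 10 13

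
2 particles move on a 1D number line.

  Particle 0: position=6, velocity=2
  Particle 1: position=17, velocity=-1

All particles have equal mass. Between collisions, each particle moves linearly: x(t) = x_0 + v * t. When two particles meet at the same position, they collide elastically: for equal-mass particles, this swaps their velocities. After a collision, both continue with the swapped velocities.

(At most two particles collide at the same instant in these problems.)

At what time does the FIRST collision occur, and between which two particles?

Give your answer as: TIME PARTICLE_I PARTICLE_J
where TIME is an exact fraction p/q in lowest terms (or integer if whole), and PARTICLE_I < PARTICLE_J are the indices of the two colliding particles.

Answer: 11/3 0 1

Derivation:
Pair (0,1): pos 6,17 vel 2,-1 -> gap=11, closing at 3/unit, collide at t=11/3
Earliest collision: t=11/3 between 0 and 1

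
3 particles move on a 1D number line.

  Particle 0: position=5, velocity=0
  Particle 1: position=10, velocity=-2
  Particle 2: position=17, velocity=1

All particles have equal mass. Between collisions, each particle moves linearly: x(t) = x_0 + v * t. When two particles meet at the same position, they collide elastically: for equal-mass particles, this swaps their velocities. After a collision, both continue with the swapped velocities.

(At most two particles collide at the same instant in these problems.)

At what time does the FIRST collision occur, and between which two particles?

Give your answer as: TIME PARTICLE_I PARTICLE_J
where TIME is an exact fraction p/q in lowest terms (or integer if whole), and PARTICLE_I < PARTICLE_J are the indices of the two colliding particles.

Pair (0,1): pos 5,10 vel 0,-2 -> gap=5, closing at 2/unit, collide at t=5/2
Pair (1,2): pos 10,17 vel -2,1 -> not approaching (rel speed -3 <= 0)
Earliest collision: t=5/2 between 0 and 1

Answer: 5/2 0 1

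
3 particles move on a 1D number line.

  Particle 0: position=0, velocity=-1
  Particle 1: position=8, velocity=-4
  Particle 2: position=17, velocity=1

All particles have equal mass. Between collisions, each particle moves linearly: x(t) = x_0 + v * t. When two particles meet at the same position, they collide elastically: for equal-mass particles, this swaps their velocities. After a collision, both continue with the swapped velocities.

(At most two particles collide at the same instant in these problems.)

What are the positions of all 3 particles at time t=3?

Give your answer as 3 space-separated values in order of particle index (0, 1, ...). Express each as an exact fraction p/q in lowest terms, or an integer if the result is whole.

Answer: -4 -3 20

Derivation:
Collision at t=8/3: particles 0 and 1 swap velocities; positions: p0=-8/3 p1=-8/3 p2=59/3; velocities now: v0=-4 v1=-1 v2=1
Advance to t=3 (no further collisions before then); velocities: v0=-4 v1=-1 v2=1; positions = -4 -3 20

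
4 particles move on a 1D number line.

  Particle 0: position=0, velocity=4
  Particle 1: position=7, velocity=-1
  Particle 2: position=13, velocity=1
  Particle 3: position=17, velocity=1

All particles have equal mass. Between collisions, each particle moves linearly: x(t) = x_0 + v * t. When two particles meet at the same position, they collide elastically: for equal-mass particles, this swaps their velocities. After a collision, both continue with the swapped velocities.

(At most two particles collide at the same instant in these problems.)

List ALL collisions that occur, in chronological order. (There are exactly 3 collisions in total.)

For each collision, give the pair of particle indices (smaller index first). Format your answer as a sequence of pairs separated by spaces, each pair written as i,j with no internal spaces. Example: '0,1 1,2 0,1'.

Collision at t=7/5: particles 0 and 1 swap velocities; positions: p0=28/5 p1=28/5 p2=72/5 p3=92/5; velocities now: v0=-1 v1=4 v2=1 v3=1
Collision at t=13/3: particles 1 and 2 swap velocities; positions: p0=8/3 p1=52/3 p2=52/3 p3=64/3; velocities now: v0=-1 v1=1 v2=4 v3=1
Collision at t=17/3: particles 2 and 3 swap velocities; positions: p0=4/3 p1=56/3 p2=68/3 p3=68/3; velocities now: v0=-1 v1=1 v2=1 v3=4

Answer: 0,1 1,2 2,3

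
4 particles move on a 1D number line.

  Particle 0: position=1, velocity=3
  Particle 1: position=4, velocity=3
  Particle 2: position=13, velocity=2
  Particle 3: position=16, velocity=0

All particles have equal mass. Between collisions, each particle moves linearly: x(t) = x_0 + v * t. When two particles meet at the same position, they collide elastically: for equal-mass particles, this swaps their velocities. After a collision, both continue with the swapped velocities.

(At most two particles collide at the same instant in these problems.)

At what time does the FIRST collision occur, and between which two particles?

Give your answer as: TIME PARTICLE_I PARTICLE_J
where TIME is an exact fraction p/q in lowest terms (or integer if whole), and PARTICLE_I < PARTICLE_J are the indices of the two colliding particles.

Pair (0,1): pos 1,4 vel 3,3 -> not approaching (rel speed 0 <= 0)
Pair (1,2): pos 4,13 vel 3,2 -> gap=9, closing at 1/unit, collide at t=9
Pair (2,3): pos 13,16 vel 2,0 -> gap=3, closing at 2/unit, collide at t=3/2
Earliest collision: t=3/2 between 2 and 3

Answer: 3/2 2 3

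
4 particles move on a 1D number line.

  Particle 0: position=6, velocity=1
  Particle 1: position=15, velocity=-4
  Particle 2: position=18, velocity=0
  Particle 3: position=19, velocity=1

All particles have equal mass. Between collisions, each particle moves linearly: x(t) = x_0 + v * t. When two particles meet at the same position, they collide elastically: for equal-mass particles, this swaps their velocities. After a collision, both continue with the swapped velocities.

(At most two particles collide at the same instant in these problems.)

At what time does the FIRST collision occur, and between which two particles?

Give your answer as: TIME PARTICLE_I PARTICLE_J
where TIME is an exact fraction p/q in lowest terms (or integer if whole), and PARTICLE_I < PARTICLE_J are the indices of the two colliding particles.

Pair (0,1): pos 6,15 vel 1,-4 -> gap=9, closing at 5/unit, collide at t=9/5
Pair (1,2): pos 15,18 vel -4,0 -> not approaching (rel speed -4 <= 0)
Pair (2,3): pos 18,19 vel 0,1 -> not approaching (rel speed -1 <= 0)
Earliest collision: t=9/5 between 0 and 1

Answer: 9/5 0 1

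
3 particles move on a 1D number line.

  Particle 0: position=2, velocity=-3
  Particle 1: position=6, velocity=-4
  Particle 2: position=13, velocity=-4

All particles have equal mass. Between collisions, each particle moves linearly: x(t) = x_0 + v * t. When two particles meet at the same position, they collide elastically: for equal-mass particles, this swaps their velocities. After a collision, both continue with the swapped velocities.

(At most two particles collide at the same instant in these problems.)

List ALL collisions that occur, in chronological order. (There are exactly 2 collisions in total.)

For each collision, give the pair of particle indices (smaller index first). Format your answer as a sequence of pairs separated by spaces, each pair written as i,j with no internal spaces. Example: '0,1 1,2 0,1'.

Collision at t=4: particles 0 and 1 swap velocities; positions: p0=-10 p1=-10 p2=-3; velocities now: v0=-4 v1=-3 v2=-4
Collision at t=11: particles 1 and 2 swap velocities; positions: p0=-38 p1=-31 p2=-31; velocities now: v0=-4 v1=-4 v2=-3

Answer: 0,1 1,2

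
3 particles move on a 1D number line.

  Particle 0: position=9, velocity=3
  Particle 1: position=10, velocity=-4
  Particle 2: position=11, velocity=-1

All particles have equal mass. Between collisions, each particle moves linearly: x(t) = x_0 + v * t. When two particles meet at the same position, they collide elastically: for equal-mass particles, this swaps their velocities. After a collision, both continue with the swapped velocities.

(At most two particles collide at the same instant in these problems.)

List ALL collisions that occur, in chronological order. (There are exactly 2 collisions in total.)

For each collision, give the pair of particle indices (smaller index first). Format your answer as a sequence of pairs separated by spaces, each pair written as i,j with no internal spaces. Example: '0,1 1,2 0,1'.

Answer: 0,1 1,2

Derivation:
Collision at t=1/7: particles 0 and 1 swap velocities; positions: p0=66/7 p1=66/7 p2=76/7; velocities now: v0=-4 v1=3 v2=-1
Collision at t=1/2: particles 1 and 2 swap velocities; positions: p0=8 p1=21/2 p2=21/2; velocities now: v0=-4 v1=-1 v2=3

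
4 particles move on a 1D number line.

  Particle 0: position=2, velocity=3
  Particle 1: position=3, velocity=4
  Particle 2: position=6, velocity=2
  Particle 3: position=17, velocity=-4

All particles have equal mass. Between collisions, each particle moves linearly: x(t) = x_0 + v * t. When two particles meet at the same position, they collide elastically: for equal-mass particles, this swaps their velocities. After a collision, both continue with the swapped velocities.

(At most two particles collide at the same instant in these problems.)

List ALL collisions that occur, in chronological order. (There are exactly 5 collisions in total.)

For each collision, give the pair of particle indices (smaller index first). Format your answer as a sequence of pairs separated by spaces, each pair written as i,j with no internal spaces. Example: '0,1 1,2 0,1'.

Answer: 1,2 2,3 1,2 0,1 1,2

Derivation:
Collision at t=3/2: particles 1 and 2 swap velocities; positions: p0=13/2 p1=9 p2=9 p3=11; velocities now: v0=3 v1=2 v2=4 v3=-4
Collision at t=7/4: particles 2 and 3 swap velocities; positions: p0=29/4 p1=19/2 p2=10 p3=10; velocities now: v0=3 v1=2 v2=-4 v3=4
Collision at t=11/6: particles 1 and 2 swap velocities; positions: p0=15/2 p1=29/3 p2=29/3 p3=31/3; velocities now: v0=3 v1=-4 v2=2 v3=4
Collision at t=15/7: particles 0 and 1 swap velocities; positions: p0=59/7 p1=59/7 p2=72/7 p3=81/7; velocities now: v0=-4 v1=3 v2=2 v3=4
Collision at t=4: particles 1 and 2 swap velocities; positions: p0=1 p1=14 p2=14 p3=19; velocities now: v0=-4 v1=2 v2=3 v3=4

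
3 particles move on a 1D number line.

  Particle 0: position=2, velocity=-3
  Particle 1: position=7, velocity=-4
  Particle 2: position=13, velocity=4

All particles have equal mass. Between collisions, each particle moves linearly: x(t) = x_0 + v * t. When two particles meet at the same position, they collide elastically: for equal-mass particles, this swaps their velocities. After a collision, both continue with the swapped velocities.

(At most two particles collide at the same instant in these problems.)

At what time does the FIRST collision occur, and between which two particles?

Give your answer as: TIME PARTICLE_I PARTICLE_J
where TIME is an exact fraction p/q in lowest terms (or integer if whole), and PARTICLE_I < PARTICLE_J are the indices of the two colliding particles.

Pair (0,1): pos 2,7 vel -3,-4 -> gap=5, closing at 1/unit, collide at t=5
Pair (1,2): pos 7,13 vel -4,4 -> not approaching (rel speed -8 <= 0)
Earliest collision: t=5 between 0 and 1

Answer: 5 0 1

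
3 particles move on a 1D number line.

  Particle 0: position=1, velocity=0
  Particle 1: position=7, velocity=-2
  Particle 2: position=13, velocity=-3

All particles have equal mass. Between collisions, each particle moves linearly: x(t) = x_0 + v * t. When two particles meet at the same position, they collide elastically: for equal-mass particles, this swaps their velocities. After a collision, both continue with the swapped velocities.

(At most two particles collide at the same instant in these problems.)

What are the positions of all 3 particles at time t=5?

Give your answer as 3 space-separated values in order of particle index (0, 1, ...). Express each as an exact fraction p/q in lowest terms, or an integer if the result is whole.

Answer: -3 -2 1

Derivation:
Collision at t=3: particles 0 and 1 swap velocities; positions: p0=1 p1=1 p2=4; velocities now: v0=-2 v1=0 v2=-3
Collision at t=4: particles 1 and 2 swap velocities; positions: p0=-1 p1=1 p2=1; velocities now: v0=-2 v1=-3 v2=0
Advance to t=5 (no further collisions before then); velocities: v0=-2 v1=-3 v2=0; positions = -3 -2 1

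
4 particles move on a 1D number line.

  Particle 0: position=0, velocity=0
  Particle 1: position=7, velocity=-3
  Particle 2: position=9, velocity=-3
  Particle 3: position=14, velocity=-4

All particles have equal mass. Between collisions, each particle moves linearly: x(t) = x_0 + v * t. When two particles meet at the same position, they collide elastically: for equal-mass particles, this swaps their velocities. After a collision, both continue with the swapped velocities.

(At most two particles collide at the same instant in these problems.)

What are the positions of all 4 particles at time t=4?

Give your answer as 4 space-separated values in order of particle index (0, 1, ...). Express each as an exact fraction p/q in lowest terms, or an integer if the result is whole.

Answer: -5 -3 -2 0

Derivation:
Collision at t=7/3: particles 0 and 1 swap velocities; positions: p0=0 p1=0 p2=2 p3=14/3; velocities now: v0=-3 v1=0 v2=-3 v3=-4
Collision at t=3: particles 1 and 2 swap velocities; positions: p0=-2 p1=0 p2=0 p3=2; velocities now: v0=-3 v1=-3 v2=0 v3=-4
Collision at t=7/2: particles 2 and 3 swap velocities; positions: p0=-7/2 p1=-3/2 p2=0 p3=0; velocities now: v0=-3 v1=-3 v2=-4 v3=0
Advance to t=4 (no further collisions before then); velocities: v0=-3 v1=-3 v2=-4 v3=0; positions = -5 -3 -2 0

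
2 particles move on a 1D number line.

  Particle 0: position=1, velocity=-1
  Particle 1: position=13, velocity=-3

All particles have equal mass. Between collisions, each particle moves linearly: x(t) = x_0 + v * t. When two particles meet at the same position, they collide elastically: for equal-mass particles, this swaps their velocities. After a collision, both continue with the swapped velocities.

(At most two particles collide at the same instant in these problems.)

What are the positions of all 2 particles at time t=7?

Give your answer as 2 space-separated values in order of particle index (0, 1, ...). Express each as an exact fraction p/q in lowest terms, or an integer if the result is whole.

Answer: -8 -6

Derivation:
Collision at t=6: particles 0 and 1 swap velocities; positions: p0=-5 p1=-5; velocities now: v0=-3 v1=-1
Advance to t=7 (no further collisions before then); velocities: v0=-3 v1=-1; positions = -8 -6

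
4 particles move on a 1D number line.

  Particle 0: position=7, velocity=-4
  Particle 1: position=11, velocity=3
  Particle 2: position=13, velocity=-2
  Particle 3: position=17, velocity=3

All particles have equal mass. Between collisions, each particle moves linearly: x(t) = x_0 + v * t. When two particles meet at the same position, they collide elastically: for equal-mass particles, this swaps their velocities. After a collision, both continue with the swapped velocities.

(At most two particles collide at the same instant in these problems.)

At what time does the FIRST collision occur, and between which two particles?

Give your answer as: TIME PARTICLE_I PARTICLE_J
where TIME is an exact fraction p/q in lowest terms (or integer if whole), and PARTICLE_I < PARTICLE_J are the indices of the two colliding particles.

Pair (0,1): pos 7,11 vel -4,3 -> not approaching (rel speed -7 <= 0)
Pair (1,2): pos 11,13 vel 3,-2 -> gap=2, closing at 5/unit, collide at t=2/5
Pair (2,3): pos 13,17 vel -2,3 -> not approaching (rel speed -5 <= 0)
Earliest collision: t=2/5 between 1 and 2

Answer: 2/5 1 2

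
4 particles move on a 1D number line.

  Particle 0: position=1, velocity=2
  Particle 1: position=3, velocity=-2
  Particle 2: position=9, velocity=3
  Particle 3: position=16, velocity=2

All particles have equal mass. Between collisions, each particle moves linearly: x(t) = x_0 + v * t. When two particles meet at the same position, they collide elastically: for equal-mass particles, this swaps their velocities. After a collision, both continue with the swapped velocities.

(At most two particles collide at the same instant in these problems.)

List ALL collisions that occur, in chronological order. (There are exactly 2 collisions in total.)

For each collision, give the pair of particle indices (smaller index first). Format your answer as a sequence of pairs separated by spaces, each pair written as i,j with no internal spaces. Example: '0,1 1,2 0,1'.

Answer: 0,1 2,3

Derivation:
Collision at t=1/2: particles 0 and 1 swap velocities; positions: p0=2 p1=2 p2=21/2 p3=17; velocities now: v0=-2 v1=2 v2=3 v3=2
Collision at t=7: particles 2 and 3 swap velocities; positions: p0=-11 p1=15 p2=30 p3=30; velocities now: v0=-2 v1=2 v2=2 v3=3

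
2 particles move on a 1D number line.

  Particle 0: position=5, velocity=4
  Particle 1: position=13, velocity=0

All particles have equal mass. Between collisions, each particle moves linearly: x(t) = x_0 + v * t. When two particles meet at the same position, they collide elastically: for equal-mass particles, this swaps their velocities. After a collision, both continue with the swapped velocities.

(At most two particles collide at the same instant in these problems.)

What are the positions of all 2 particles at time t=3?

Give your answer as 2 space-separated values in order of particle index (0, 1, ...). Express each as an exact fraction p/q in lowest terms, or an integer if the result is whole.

Collision at t=2: particles 0 and 1 swap velocities; positions: p0=13 p1=13; velocities now: v0=0 v1=4
Advance to t=3 (no further collisions before then); velocities: v0=0 v1=4; positions = 13 17

Answer: 13 17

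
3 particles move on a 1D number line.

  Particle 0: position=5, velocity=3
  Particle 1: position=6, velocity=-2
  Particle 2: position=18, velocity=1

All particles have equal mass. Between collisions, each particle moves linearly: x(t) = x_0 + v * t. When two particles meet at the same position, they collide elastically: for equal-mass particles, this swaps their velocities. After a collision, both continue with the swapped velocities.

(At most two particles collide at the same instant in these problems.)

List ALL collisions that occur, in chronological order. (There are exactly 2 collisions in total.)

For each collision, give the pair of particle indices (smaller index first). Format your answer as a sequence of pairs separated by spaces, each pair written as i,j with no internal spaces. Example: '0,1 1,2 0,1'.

Answer: 0,1 1,2

Derivation:
Collision at t=1/5: particles 0 and 1 swap velocities; positions: p0=28/5 p1=28/5 p2=91/5; velocities now: v0=-2 v1=3 v2=1
Collision at t=13/2: particles 1 and 2 swap velocities; positions: p0=-7 p1=49/2 p2=49/2; velocities now: v0=-2 v1=1 v2=3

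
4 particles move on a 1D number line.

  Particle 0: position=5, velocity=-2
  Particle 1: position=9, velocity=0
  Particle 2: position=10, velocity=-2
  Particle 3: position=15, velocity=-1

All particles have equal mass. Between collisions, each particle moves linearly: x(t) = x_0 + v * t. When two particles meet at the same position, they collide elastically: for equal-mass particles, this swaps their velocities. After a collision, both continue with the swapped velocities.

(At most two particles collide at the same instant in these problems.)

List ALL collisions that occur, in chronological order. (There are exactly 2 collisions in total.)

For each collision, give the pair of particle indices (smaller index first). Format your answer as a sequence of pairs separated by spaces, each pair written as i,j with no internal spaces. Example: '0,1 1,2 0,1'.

Collision at t=1/2: particles 1 and 2 swap velocities; positions: p0=4 p1=9 p2=9 p3=29/2; velocities now: v0=-2 v1=-2 v2=0 v3=-1
Collision at t=6: particles 2 and 3 swap velocities; positions: p0=-7 p1=-2 p2=9 p3=9; velocities now: v0=-2 v1=-2 v2=-1 v3=0

Answer: 1,2 2,3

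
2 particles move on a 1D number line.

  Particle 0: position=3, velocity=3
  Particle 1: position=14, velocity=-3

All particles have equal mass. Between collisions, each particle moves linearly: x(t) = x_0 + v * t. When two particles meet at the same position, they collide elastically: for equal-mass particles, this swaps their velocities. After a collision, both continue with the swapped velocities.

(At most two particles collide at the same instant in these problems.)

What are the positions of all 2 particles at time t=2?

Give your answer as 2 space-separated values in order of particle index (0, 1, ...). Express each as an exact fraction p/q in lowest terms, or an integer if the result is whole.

Collision at t=11/6: particles 0 and 1 swap velocities; positions: p0=17/2 p1=17/2; velocities now: v0=-3 v1=3
Advance to t=2 (no further collisions before then); velocities: v0=-3 v1=3; positions = 8 9

Answer: 8 9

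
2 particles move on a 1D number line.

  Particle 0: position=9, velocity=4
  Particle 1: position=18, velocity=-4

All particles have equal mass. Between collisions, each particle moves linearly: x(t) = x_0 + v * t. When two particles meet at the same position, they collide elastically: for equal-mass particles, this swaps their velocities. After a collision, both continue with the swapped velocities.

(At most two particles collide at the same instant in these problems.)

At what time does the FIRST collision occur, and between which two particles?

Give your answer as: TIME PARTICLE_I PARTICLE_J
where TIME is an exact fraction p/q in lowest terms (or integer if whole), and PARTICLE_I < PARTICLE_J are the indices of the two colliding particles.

Answer: 9/8 0 1

Derivation:
Pair (0,1): pos 9,18 vel 4,-4 -> gap=9, closing at 8/unit, collide at t=9/8
Earliest collision: t=9/8 between 0 and 1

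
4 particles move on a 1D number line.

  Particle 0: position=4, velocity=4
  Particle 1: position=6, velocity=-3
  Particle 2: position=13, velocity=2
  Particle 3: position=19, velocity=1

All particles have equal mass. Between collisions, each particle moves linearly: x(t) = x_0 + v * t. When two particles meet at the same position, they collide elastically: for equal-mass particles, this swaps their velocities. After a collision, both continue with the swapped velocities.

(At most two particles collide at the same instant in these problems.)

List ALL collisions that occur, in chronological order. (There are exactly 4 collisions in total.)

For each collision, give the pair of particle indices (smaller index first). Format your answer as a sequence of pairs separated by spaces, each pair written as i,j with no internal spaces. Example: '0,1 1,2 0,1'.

Collision at t=2/7: particles 0 and 1 swap velocities; positions: p0=36/7 p1=36/7 p2=95/7 p3=135/7; velocities now: v0=-3 v1=4 v2=2 v3=1
Collision at t=9/2: particles 1 and 2 swap velocities; positions: p0=-15/2 p1=22 p2=22 p3=47/2; velocities now: v0=-3 v1=2 v2=4 v3=1
Collision at t=5: particles 2 and 3 swap velocities; positions: p0=-9 p1=23 p2=24 p3=24; velocities now: v0=-3 v1=2 v2=1 v3=4
Collision at t=6: particles 1 and 2 swap velocities; positions: p0=-12 p1=25 p2=25 p3=28; velocities now: v0=-3 v1=1 v2=2 v3=4

Answer: 0,1 1,2 2,3 1,2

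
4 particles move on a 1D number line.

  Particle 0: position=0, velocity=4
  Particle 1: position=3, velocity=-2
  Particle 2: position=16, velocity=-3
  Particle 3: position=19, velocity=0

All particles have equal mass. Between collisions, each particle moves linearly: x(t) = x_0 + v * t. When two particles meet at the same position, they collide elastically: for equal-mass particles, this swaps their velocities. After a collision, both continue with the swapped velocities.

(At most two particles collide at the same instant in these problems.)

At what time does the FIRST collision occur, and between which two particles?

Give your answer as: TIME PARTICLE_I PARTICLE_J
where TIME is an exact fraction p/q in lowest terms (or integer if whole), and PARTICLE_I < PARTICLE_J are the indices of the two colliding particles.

Answer: 1/2 0 1

Derivation:
Pair (0,1): pos 0,3 vel 4,-2 -> gap=3, closing at 6/unit, collide at t=1/2
Pair (1,2): pos 3,16 vel -2,-3 -> gap=13, closing at 1/unit, collide at t=13
Pair (2,3): pos 16,19 vel -3,0 -> not approaching (rel speed -3 <= 0)
Earliest collision: t=1/2 between 0 and 1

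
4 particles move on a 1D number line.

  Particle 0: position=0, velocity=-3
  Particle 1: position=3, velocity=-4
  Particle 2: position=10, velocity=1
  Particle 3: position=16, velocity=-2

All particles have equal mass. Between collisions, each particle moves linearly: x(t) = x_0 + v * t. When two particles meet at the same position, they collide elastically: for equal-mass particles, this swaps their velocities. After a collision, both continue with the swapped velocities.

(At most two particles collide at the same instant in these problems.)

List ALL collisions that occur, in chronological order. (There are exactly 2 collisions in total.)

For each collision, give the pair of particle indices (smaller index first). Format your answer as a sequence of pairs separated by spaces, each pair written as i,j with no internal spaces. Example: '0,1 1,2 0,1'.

Answer: 2,3 0,1

Derivation:
Collision at t=2: particles 2 and 3 swap velocities; positions: p0=-6 p1=-5 p2=12 p3=12; velocities now: v0=-3 v1=-4 v2=-2 v3=1
Collision at t=3: particles 0 and 1 swap velocities; positions: p0=-9 p1=-9 p2=10 p3=13; velocities now: v0=-4 v1=-3 v2=-2 v3=1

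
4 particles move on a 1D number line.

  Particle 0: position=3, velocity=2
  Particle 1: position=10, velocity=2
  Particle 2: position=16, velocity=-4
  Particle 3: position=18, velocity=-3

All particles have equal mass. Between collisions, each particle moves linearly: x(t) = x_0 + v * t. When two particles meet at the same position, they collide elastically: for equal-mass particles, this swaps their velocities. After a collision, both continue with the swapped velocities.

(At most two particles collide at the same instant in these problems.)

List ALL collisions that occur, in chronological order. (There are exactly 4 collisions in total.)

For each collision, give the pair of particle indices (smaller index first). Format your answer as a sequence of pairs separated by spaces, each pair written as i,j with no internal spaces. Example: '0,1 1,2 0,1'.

Collision at t=1: particles 1 and 2 swap velocities; positions: p0=5 p1=12 p2=12 p3=15; velocities now: v0=2 v1=-4 v2=2 v3=-3
Collision at t=8/5: particles 2 and 3 swap velocities; positions: p0=31/5 p1=48/5 p2=66/5 p3=66/5; velocities now: v0=2 v1=-4 v2=-3 v3=2
Collision at t=13/6: particles 0 and 1 swap velocities; positions: p0=22/3 p1=22/3 p2=23/2 p3=43/3; velocities now: v0=-4 v1=2 v2=-3 v3=2
Collision at t=3: particles 1 and 2 swap velocities; positions: p0=4 p1=9 p2=9 p3=16; velocities now: v0=-4 v1=-3 v2=2 v3=2

Answer: 1,2 2,3 0,1 1,2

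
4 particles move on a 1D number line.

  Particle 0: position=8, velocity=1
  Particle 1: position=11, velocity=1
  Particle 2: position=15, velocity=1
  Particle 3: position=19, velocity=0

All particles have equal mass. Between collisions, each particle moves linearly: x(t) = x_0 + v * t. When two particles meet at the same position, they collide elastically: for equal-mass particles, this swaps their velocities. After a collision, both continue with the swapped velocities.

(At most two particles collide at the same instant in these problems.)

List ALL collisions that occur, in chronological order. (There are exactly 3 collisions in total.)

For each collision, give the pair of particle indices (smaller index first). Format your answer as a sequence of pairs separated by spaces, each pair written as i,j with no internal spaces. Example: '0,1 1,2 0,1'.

Answer: 2,3 1,2 0,1

Derivation:
Collision at t=4: particles 2 and 3 swap velocities; positions: p0=12 p1=15 p2=19 p3=19; velocities now: v0=1 v1=1 v2=0 v3=1
Collision at t=8: particles 1 and 2 swap velocities; positions: p0=16 p1=19 p2=19 p3=23; velocities now: v0=1 v1=0 v2=1 v3=1
Collision at t=11: particles 0 and 1 swap velocities; positions: p0=19 p1=19 p2=22 p3=26; velocities now: v0=0 v1=1 v2=1 v3=1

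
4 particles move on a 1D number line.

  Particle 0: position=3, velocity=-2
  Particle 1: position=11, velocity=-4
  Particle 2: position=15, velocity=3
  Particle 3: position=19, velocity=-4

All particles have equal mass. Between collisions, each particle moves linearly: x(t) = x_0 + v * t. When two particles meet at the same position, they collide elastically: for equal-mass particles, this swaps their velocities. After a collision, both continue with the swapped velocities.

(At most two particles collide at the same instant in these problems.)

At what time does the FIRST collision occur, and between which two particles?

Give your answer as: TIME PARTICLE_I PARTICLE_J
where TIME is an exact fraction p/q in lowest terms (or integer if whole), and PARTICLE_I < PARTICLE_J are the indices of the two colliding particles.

Answer: 4/7 2 3

Derivation:
Pair (0,1): pos 3,11 vel -2,-4 -> gap=8, closing at 2/unit, collide at t=4
Pair (1,2): pos 11,15 vel -4,3 -> not approaching (rel speed -7 <= 0)
Pair (2,3): pos 15,19 vel 3,-4 -> gap=4, closing at 7/unit, collide at t=4/7
Earliest collision: t=4/7 between 2 and 3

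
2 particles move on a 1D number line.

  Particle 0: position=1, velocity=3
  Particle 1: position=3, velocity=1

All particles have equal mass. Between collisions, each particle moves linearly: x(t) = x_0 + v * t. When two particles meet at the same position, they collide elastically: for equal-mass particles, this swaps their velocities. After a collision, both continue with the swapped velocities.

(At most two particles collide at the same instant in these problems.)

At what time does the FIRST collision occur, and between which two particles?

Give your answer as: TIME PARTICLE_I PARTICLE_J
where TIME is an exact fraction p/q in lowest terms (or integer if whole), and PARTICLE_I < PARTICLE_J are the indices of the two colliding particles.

Pair (0,1): pos 1,3 vel 3,1 -> gap=2, closing at 2/unit, collide at t=1
Earliest collision: t=1 between 0 and 1

Answer: 1 0 1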